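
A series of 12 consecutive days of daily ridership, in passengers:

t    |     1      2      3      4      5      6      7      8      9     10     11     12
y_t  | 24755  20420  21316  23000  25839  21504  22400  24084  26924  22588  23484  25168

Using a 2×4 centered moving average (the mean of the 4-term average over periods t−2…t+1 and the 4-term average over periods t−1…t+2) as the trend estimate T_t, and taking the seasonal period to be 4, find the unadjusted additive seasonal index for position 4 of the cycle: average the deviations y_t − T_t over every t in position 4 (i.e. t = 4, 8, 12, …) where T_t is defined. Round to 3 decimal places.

Season position 4 occurs at t = 4, 8 (where T_t is defined).
t=4: T_4 = 22779.25000; y_4 − T_4 = 23000 − 22779.25000 = 220.75000
t=8: T_8 = 23863.50000; y_8 − T_8 = 24084 − 23863.50000 = 220.50000
Mean deviation: (220.75000 + 220.50000) / 2 = 220.625

220.625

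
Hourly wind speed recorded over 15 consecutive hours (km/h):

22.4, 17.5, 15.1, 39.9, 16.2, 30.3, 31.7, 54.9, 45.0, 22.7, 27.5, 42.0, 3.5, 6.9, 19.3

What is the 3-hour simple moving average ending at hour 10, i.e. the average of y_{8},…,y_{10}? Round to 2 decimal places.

Sum of periods 8–10: 54.9 + 45.0 + 22.7 = 122.6
Divide by 3: 122.6 / 3 = 40.87

40.87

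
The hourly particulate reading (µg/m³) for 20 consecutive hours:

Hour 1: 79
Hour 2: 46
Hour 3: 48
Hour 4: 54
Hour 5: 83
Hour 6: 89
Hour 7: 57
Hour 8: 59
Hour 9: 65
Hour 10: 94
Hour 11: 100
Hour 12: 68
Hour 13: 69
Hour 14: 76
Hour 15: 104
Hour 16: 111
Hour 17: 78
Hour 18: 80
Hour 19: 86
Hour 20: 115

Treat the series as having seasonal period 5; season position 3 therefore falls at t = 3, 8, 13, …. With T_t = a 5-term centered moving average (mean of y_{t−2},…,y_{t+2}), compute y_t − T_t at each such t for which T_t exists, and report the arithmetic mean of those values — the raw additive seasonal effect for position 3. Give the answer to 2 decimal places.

-14.05

Season position 3 occurs at t = 3, 8, 13, 18 (where T_t is defined).
t=3: T_3 = 62.0000; y_3 − T_3 = 48 − 62.0000 = -14.0000
t=8: T_8 = 72.8000; y_8 − T_8 = 59 − 72.8000 = -13.8000
t=13: T_13 = 83.4000; y_13 − T_13 = 69 − 83.4000 = -14.4000
t=18: T_18 = 94.0000; y_18 − T_18 = 80 − 94.0000 = -14.0000
Mean deviation: (-14.0000 + -13.8000 + -14.4000 + -14.0000) / 4 = -14.05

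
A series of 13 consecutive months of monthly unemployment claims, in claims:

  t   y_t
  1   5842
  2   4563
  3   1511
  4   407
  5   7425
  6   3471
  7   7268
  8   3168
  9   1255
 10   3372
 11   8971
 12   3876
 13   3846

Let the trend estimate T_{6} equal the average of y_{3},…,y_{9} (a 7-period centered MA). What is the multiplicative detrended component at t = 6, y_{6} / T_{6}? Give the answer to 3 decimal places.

Trend T_6 = (1511 + 407 + 7425 + 3471 + 7268 + 3168 + 1255) / 7 = 24505/7 = 3500.71429
Ratio to trend: 3471 / 3500.71429 = 0.992

0.992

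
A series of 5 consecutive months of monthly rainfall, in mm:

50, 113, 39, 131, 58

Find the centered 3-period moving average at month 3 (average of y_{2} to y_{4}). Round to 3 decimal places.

94.333

Sum of periods 2–4: 113 + 39 + 131 = 283
Divide by 3: 283 / 3 = 94.333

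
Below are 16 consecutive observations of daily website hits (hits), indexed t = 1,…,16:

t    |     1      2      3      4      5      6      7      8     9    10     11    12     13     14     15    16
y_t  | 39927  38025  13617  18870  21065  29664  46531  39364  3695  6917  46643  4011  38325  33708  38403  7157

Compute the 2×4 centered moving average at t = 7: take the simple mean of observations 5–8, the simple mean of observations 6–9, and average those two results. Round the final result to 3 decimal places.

31984.750

Sum over 5–8: 21065 + 29664 + 46531 + 39364 = 136624
Sum over 6–9: 29664 + 46531 + 39364 + 3695 = 119254
CMA at t=7 = (136624 + 119254) / (2·4) = 255878 / 8 = 31984.750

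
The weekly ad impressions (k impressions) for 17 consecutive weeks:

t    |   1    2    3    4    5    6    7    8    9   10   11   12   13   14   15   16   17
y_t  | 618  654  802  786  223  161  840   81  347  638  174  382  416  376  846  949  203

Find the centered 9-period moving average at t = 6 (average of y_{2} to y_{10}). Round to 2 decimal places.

503.56

Sum of periods 2–10: 654 + 802 + 786 + 223 + 161 + 840 + 81 + 347 + 638 = 4532
Divide by 9: 4532 / 9 = 503.56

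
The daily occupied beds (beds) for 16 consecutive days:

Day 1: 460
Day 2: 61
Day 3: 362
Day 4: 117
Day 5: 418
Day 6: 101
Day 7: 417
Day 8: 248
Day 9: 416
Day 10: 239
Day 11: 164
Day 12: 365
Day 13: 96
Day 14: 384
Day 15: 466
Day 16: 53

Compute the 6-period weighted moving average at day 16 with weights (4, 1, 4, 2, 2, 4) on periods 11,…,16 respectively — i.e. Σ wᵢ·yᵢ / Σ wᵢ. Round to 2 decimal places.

Weighted sum: 4·164 + 1·365 + 4·96 + 2·384 + 2·466 + 4·53 = 656 + 365 + 384 + 768 + 932 + 212 = 3317
Weight total: 4 + 1 + 4 + 2 + 2 + 4 = 17
WMA = 3317 / 17 = 195.12

195.12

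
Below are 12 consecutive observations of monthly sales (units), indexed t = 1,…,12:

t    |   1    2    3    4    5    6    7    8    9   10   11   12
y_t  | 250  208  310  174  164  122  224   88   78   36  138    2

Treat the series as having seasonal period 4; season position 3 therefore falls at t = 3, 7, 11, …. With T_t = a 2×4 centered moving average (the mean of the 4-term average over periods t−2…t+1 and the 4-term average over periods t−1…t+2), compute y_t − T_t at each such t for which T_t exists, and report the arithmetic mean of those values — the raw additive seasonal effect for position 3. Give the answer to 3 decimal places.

Season position 3 occurs at t = 3, 7 (where T_t is defined).
t=3: T_3 = 224.75000; y_3 − T_3 = 310 − 224.75000 = 85.25000
t=7: T_7 = 138.75000; y_7 − T_7 = 224 − 138.75000 = 85.25000
Mean deviation: (85.25000 + 85.25000) / 2 = 85.250

85.250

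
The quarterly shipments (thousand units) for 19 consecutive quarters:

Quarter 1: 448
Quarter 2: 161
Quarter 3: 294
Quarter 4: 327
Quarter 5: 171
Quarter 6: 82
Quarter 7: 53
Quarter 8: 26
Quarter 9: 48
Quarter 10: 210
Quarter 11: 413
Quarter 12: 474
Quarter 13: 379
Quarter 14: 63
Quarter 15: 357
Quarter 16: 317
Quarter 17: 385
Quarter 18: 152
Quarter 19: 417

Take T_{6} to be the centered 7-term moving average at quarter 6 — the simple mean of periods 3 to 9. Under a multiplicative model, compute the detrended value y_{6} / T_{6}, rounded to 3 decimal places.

Trend T_6 = (294 + 327 + 171 + 82 + 53 + 26 + 48) / 7 = 1001/7 = 143.00000
Ratio to trend: 82 / 143.00000 = 0.573

0.573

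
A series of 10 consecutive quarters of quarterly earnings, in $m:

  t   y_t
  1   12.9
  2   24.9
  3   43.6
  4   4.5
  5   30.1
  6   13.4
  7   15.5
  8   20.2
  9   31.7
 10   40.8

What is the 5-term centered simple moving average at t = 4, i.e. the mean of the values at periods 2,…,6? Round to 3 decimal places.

Sum of periods 2–6: 24.9 + 43.6 + 4.5 + 30.1 + 13.4 = 116.5
Divide by 5: 116.5 / 5 = 23.300

23.300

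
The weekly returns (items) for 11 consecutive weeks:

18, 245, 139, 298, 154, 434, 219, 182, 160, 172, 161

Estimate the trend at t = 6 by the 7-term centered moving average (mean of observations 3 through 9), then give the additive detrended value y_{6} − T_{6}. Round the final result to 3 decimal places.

207.429

Trend T_6 = (139 + 298 + 154 + 434 + 219 + 182 + 160) / 7 = 1586/7 = 226.57143
Detrended value: 434 − 226.57143 = 207.429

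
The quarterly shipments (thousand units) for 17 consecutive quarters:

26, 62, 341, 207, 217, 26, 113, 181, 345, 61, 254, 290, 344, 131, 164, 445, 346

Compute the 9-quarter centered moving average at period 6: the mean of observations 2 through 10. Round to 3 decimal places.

Sum of periods 2–10: 62 + 341 + 207 + 217 + 26 + 113 + 181 + 345 + 61 = 1553
Divide by 9: 1553 / 9 = 172.556

172.556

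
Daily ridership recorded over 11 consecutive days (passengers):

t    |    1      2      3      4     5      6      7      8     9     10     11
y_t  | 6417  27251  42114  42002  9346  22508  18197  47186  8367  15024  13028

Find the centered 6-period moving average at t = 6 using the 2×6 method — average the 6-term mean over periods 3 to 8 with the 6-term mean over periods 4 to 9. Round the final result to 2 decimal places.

Sum over 3–8: 42114 + 42002 + 9346 + 22508 + 18197 + 47186 = 181353
Sum over 4–9: 42002 + 9346 + 22508 + 18197 + 47186 + 8367 = 147606
CMA at t=6 = (181353 + 147606) / (2·6) = 328959 / 12 = 27413.25

27413.25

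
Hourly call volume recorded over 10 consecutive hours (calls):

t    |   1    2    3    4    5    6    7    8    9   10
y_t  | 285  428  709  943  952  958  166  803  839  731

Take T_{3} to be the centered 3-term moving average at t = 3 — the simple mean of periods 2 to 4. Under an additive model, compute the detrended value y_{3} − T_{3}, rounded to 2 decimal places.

15.67

Trend T_3 = (428 + 709 + 943) / 3 = 2080/3 = 693.3333
Detrended value: 709 − 693.3333 = 15.67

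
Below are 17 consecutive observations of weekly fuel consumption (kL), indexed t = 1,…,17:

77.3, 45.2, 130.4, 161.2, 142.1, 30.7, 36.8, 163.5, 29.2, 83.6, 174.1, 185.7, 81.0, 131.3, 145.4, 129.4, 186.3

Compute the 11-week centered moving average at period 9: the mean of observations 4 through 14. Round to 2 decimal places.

110.84

Sum of periods 4–14: 161.2 + 142.1 + 30.7 + 36.8 + 163.5 + 29.2 + 83.6 + 174.1 + 185.7 + 81.0 + 131.3 = 1219.2
Divide by 11: 1219.2 / 11 = 110.84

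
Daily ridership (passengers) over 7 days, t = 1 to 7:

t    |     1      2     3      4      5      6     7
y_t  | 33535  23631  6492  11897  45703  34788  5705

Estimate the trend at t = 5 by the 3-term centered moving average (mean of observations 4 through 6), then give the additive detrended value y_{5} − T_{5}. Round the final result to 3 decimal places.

14907.000

Trend T_5 = (11897 + 45703 + 34788) / 3 = 92388/3 = 30796.00000
Detrended value: 45703 − 30796.00000 = 14907.000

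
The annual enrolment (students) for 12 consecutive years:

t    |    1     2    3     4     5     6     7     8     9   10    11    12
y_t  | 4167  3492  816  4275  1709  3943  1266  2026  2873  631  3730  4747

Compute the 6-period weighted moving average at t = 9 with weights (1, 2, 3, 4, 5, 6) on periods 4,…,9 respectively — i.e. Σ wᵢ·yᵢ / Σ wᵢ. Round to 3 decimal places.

Weighted sum: 1·4275 + 2·1709 + 3·3943 + 4·1266 + 5·2026 + 6·2873 = 4275 + 3418 + 11829 + 5064 + 10130 + 17238 = 51954
Weight total: 1 + 2 + 3 + 4 + 5 + 6 = 21
WMA = 51954 / 21 = 2474.000

2474.000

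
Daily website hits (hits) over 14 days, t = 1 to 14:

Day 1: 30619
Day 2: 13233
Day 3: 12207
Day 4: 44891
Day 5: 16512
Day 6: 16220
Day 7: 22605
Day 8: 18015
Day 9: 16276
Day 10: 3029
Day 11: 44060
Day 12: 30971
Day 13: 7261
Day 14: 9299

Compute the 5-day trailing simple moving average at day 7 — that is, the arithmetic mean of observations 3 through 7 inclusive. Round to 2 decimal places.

Sum of periods 3–7: 12207 + 44891 + 16512 + 16220 + 22605 = 112435
Divide by 5: 112435 / 5 = 22487.00

22487.00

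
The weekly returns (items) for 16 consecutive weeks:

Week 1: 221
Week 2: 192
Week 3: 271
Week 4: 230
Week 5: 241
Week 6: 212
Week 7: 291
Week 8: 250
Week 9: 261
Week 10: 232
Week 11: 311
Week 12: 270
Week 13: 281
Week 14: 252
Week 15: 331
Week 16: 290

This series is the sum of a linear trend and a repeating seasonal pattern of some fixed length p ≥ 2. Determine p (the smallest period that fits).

4

First differences y_{t+1} − y_t: -29, 79, -41, 11, -29, 79, -41, 11, -29, 79, …
The difference pattern repeats every 4 terms and not for any smaller step, so p = 4.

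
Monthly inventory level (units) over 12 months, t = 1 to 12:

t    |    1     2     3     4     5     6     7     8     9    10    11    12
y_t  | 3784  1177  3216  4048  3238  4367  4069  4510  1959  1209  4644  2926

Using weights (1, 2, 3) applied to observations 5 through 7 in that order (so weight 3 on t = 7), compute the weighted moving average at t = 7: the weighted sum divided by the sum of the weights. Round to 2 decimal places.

Weighted sum: 1·3238 + 2·4367 + 3·4069 = 3238 + 8734 + 12207 = 24179
Weight total: 1 + 2 + 3 = 6
WMA = 24179 / 6 = 4029.83

4029.83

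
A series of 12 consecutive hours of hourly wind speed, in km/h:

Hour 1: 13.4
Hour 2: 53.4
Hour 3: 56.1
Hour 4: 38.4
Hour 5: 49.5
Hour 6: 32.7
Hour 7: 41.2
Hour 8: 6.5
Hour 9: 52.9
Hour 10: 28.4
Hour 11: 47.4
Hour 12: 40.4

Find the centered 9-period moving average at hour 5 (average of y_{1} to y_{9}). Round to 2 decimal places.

Sum of periods 1–9: 13.4 + 53.4 + 56.1 + 38.4 + 49.5 + 32.7 + 41.2 + 6.5 + 52.9 = 344.1
Divide by 9: 344.1 / 9 = 38.23

38.23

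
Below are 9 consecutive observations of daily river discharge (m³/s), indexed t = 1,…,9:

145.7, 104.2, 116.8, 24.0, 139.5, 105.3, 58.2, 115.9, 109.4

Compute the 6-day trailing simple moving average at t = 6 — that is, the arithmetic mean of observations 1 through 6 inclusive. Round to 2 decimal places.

Sum of periods 1–6: 145.7 + 104.2 + 116.8 + 24.0 + 139.5 + 105.3 = 635.5
Divide by 6: 635.5 / 6 = 105.92

105.92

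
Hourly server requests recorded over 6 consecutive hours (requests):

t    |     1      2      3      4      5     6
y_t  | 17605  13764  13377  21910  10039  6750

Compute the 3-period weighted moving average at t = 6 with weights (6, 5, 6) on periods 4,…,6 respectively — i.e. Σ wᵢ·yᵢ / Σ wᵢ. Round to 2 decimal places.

Weighted sum: 6·21910 + 5·10039 + 6·6750 = 131460 + 50195 + 40500 = 222155
Weight total: 6 + 5 + 6 = 17
WMA = 222155 / 17 = 13067.94

13067.94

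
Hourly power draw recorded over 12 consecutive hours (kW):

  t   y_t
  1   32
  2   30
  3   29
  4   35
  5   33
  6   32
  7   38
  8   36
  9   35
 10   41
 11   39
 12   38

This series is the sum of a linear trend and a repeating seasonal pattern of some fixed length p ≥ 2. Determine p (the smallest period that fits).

3

First differences y_{t+1} − y_t: -2, -1, 6, -2, -1, 6, -2, -1, …
The difference pattern repeats every 3 terms and not for any smaller step, so p = 3.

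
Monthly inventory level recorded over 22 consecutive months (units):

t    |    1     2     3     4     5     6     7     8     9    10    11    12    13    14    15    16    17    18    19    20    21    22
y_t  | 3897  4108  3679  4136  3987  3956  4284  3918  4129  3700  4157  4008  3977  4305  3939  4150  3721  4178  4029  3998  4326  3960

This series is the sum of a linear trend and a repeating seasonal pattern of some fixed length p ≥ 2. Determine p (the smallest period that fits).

7

First differences y_{t+1} − y_t: 211, -429, 457, -149, -31, 328, -366, 211, -429, 457, -149, -31, 328, -366, 211, -429, …
The difference pattern repeats every 7 terms and not for any smaller step, so p = 7.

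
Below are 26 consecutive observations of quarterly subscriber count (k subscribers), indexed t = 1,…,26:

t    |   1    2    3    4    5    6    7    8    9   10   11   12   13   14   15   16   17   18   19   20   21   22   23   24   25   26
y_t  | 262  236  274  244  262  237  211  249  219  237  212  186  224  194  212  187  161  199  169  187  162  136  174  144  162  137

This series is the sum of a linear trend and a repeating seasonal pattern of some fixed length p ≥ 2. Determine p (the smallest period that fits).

First differences y_{t+1} − y_t: -26, 38, -30, 18, -25, -26, 38, -30, 18, -25, -26, 38, …
The difference pattern repeats every 5 terms and not for any smaller step, so p = 5.

5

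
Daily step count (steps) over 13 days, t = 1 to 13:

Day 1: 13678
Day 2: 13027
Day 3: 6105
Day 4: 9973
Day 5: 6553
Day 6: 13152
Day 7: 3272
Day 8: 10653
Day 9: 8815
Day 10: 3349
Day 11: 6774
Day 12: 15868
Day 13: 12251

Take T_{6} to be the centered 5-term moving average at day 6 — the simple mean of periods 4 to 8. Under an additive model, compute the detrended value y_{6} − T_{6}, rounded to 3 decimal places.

4431.400

Trend T_6 = (9973 + 6553 + 13152 + 3272 + 10653) / 5 = 43603/5 = 8720.60000
Detrended value: 13152 − 8720.60000 = 4431.400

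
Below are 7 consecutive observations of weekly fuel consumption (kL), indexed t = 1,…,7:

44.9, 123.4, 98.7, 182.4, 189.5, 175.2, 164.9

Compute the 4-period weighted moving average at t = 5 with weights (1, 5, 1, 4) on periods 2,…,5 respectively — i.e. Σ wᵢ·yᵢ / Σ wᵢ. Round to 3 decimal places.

Weighted sum: 1·123.4 + 5·98.7 + 1·182.4 + 4·189.5 = 123.4 + 493.5 + 182.4 + 758.0 = 1557.3
Weight total: 1 + 5 + 1 + 4 = 11
WMA = 1557.3 / 11 = 141.573

141.573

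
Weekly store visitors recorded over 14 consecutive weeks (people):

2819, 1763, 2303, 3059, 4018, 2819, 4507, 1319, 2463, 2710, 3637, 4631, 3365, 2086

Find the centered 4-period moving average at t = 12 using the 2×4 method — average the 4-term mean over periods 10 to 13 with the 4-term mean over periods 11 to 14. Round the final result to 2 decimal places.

3507.75

Sum over 10–13: 2710 + 3637 + 4631 + 3365 = 14343
Sum over 11–14: 3637 + 4631 + 3365 + 2086 = 13719
CMA at t=12 = (14343 + 13719) / (2·4) = 28062 / 8 = 3507.75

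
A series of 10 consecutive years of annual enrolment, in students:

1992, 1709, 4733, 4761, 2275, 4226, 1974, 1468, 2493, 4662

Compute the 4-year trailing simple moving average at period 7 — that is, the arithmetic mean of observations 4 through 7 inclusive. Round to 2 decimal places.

3309.00

Sum of periods 4–7: 4761 + 2275 + 4226 + 1974 = 13236
Divide by 4: 13236 / 4 = 3309.00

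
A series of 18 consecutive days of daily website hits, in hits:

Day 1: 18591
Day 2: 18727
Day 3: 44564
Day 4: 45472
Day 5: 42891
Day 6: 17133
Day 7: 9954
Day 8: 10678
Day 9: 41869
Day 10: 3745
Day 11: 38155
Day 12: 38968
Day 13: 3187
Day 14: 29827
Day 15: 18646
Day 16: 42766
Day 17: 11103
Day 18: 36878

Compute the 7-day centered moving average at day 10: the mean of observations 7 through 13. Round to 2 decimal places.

20936.57

Sum of periods 7–13: 9954 + 10678 + 41869 + 3745 + 38155 + 38968 + 3187 = 146556
Divide by 7: 146556 / 7 = 20936.57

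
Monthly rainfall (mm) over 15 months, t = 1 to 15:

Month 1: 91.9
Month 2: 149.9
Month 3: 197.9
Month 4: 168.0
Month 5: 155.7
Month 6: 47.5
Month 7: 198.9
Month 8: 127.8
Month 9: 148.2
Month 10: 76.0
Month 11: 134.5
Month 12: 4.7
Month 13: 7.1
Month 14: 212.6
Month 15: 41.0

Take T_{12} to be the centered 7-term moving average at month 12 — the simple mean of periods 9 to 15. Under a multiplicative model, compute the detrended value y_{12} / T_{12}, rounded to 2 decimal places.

0.05

Trend T_12 = (148.2 + 76.0 + 134.5 + 4.7 + 7.1 + 212.6 + 41.0) / 7 = 624.1/7 = 89.1571
Ratio to trend: 4.7 / 89.1571 = 0.05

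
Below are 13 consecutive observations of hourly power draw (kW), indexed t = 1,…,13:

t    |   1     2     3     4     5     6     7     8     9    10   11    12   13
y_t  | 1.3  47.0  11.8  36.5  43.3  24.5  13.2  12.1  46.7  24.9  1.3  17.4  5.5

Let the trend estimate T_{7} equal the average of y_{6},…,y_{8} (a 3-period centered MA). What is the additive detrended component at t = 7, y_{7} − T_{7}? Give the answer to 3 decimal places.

-3.400

Trend T_7 = (24.5 + 13.2 + 12.1) / 3 = 49.8/3 = 16.60000
Detrended value: 13.2 − 16.60000 = -3.400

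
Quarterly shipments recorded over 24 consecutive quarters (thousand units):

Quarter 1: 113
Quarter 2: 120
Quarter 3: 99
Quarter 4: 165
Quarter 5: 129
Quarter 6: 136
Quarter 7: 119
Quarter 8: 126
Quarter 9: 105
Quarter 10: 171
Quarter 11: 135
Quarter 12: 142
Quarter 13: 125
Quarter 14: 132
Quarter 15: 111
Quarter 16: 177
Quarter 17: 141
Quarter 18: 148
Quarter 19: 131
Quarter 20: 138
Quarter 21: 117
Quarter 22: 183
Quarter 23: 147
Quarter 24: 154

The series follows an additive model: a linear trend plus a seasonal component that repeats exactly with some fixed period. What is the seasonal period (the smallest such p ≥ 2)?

First differences y_{t+1} − y_t: 7, -21, 66, -36, 7, -17, 7, -21, 66, -36, 7, -17, 7, -21, …
The difference pattern repeats every 6 terms and not for any smaller step, so p = 6.

6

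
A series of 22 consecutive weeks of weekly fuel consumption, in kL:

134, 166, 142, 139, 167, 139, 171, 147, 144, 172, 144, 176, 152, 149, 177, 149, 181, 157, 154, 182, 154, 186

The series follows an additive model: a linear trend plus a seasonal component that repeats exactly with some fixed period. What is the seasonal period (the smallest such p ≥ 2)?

First differences y_{t+1} − y_t: 32, -24, -3, 28, -28, 32, -24, -3, 28, -28, 32, -24, …
The difference pattern repeats every 5 terms and not for any smaller step, so p = 5.

5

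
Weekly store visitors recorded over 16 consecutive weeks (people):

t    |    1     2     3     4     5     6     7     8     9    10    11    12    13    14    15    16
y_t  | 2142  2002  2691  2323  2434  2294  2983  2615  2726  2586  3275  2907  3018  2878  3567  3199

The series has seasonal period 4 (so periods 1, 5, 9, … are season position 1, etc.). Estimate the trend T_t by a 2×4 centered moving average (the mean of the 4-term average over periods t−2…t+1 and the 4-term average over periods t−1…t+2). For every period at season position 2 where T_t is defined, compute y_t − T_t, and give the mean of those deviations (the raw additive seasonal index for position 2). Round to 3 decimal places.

Season position 2 occurs at t = 6, 10, 14 (where T_t is defined).
t=6: T_6 = 2545.00000; y_6 − T_6 = 2294 − 2545.00000 = -251.00000
t=10: T_10 = 2837.00000; y_10 − T_10 = 2586 − 2837.00000 = -251.00000
t=14: T_14 = 3129.00000; y_14 − T_14 = 2878 − 3129.00000 = -251.00000
Mean deviation: (-251.00000 + -251.00000 + -251.00000) / 3 = -251.000

-251.000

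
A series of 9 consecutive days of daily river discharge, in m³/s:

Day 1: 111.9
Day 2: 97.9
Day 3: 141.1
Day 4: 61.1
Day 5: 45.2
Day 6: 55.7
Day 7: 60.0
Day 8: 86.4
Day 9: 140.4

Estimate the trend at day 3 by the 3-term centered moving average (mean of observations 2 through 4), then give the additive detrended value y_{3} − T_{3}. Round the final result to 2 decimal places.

Trend T_3 = (97.9 + 141.1 + 61.1) / 3 = 300.1/3 = 100.0333
Detrended value: 141.1 − 100.0333 = 41.07

41.07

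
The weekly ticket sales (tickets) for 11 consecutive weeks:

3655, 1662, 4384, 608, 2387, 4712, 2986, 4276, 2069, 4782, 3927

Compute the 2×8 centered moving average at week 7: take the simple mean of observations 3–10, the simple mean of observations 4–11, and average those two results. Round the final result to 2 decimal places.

Sum over 3–10: 4384 + 608 + 2387 + 4712 + 2986 + 4276 + 2069 + 4782 = 26204
Sum over 4–11: 608 + 2387 + 4712 + 2986 + 4276 + 2069 + 4782 + 3927 = 25747
CMA at t=7 = (26204 + 25747) / (2·8) = 51951 / 16 = 3246.94

3246.94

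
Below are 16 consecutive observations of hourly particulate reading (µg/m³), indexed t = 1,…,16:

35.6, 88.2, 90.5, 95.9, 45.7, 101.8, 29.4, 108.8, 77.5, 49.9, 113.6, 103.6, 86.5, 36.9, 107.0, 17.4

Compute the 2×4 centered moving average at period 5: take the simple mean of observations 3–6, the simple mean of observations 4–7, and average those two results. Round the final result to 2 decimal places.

Sum over 3–6: 90.5 + 95.9 + 45.7 + 101.8 = 333.9
Sum over 4–7: 95.9 + 45.7 + 101.8 + 29.4 = 272.8
CMA at t=5 = (333.9 + 272.8) / (2·4) = 606.7 / 8 = 75.84

75.84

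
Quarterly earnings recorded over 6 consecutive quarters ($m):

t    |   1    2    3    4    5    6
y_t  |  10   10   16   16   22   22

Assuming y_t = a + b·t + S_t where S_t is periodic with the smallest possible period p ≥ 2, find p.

First differences y_{t+1} − y_t: 0, 6, 0, 6, 0, …
The difference pattern repeats every 2 terms and not for any smaller step, so p = 2.

2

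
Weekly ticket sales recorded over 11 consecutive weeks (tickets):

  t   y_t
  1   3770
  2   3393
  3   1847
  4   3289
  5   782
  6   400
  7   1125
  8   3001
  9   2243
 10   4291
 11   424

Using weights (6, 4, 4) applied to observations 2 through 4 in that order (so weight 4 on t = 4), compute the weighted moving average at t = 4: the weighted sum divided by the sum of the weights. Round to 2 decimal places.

2921.57

Weighted sum: 6·3393 + 4·1847 + 4·3289 = 20358 + 7388 + 13156 = 40902
Weight total: 6 + 4 + 4 = 14
WMA = 40902 / 14 = 2921.57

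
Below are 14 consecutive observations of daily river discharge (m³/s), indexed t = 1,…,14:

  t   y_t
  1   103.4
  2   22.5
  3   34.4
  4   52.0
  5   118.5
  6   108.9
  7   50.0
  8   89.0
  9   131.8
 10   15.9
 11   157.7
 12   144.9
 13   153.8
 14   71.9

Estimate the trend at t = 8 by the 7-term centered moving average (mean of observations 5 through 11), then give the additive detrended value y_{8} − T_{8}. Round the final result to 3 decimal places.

-6.971

Trend T_8 = (118.5 + 108.9 + 50.0 + 89.0 + 131.8 + 15.9 + 157.7) / 7 = 671.8/7 = 95.97143
Detrended value: 89.0 − 95.97143 = -6.971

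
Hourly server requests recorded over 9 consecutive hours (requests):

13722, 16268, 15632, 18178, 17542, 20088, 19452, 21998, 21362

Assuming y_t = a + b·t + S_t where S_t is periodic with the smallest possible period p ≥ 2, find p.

First differences y_{t+1} − y_t: 2546, -636, 2546, -636, 2546, -636, …
The difference pattern repeats every 2 terms and not for any smaller step, so p = 2.

2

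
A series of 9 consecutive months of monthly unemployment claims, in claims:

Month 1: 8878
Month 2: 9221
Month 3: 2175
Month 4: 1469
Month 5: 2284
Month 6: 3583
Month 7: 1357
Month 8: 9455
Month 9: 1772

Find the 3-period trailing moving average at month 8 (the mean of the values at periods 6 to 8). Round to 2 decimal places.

Sum of periods 6–8: 3583 + 1357 + 9455 = 14395
Divide by 3: 14395 / 3 = 4798.33

4798.33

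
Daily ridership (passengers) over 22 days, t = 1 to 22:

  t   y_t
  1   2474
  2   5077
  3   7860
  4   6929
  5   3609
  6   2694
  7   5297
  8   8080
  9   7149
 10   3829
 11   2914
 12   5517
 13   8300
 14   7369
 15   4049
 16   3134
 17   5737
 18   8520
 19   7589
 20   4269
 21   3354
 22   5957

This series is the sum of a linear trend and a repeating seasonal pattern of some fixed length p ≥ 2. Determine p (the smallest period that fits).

First differences y_{t+1} − y_t: 2603, 2783, -931, -3320, -915, 2603, 2783, -931, -3320, -915, 2603, 2783, …
The difference pattern repeats every 5 terms and not for any smaller step, so p = 5.

5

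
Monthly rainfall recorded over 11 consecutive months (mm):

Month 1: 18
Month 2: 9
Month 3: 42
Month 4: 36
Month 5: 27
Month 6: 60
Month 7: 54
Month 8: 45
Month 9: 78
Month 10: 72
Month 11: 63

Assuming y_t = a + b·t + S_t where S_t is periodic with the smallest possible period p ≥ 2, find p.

3

First differences y_{t+1} − y_t: -9, 33, -6, -9, 33, -6, -9, 33, …
The difference pattern repeats every 3 terms and not for any smaller step, so p = 3.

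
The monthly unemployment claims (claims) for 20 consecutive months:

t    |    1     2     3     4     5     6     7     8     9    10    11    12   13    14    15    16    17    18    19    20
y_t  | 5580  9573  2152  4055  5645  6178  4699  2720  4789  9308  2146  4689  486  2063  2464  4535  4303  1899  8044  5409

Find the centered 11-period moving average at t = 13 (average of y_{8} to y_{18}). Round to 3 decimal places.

Sum of periods 8–18: 2720 + 4789 + 9308 + 2146 + 4689 + 486 + 2063 + 2464 + 4535 + 4303 + 1899 = 39402
Divide by 11: 39402 / 11 = 3582.000

3582.000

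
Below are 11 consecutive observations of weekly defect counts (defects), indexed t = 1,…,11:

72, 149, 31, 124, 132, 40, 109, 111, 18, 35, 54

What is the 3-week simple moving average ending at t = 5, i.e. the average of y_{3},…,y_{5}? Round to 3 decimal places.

95.667

Sum of periods 3–5: 31 + 124 + 132 = 287
Divide by 3: 287 / 3 = 95.667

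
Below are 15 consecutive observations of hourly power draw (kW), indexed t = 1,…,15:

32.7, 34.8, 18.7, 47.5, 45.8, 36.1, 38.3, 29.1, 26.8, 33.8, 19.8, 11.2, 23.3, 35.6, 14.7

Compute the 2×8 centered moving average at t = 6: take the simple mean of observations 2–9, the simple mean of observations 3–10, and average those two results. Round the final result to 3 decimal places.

Sum over 2–9: 34.8 + 18.7 + 47.5 + 45.8 + 36.1 + 38.3 + 29.1 + 26.8 = 277.1
Sum over 3–10: 18.7 + 47.5 + 45.8 + 36.1 + 38.3 + 29.1 + 26.8 + 33.8 = 276.1
CMA at t=6 = (277.1 + 276.1) / (2·8) = 553.2 / 16 = 34.575

34.575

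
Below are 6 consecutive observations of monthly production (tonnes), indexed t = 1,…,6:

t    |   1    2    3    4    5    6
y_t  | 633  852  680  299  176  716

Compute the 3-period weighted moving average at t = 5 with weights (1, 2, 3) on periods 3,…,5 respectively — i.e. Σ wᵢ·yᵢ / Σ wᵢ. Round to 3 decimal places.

301.000

Weighted sum: 1·680 + 2·299 + 3·176 = 680 + 598 + 528 = 1806
Weight total: 1 + 2 + 3 = 6
WMA = 1806 / 6 = 301.000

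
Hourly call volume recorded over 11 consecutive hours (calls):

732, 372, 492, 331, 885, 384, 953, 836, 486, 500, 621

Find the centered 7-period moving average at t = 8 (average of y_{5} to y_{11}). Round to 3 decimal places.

666.429

Sum of periods 5–11: 885 + 384 + 953 + 836 + 486 + 500 + 621 = 4665
Divide by 7: 4665 / 7 = 666.429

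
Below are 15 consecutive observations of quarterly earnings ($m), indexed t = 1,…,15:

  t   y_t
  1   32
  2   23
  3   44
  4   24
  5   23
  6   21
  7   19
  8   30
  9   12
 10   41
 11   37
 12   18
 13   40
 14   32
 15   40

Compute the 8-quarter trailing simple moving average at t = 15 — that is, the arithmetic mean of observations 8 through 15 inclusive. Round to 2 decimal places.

31.25

Sum of periods 8–15: 30 + 12 + 41 + 37 + 18 + 40 + 32 + 40 = 250
Divide by 8: 250 / 8 = 31.25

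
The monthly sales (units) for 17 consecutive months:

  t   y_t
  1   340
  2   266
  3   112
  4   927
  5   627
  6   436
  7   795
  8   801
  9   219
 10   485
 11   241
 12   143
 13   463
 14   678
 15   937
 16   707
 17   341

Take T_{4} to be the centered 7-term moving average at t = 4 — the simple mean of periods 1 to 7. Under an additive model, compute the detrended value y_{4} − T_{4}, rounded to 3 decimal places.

Trend T_4 = (340 + 266 + 112 + 927 + 627 + 436 + 795) / 7 = 3503/7 = 500.42857
Detrended value: 927 − 500.42857 = 426.571

426.571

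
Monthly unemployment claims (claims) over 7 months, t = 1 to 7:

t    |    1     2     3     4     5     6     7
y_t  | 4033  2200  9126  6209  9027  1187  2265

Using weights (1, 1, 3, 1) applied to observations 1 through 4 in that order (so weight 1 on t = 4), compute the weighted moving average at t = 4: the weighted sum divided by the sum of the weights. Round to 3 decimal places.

Weighted sum: 1·4033 + 1·2200 + 3·9126 + 1·6209 = 4033 + 2200 + 27378 + 6209 = 39820
Weight total: 1 + 1 + 3 + 1 = 6
WMA = 39820 / 6 = 6636.667

6636.667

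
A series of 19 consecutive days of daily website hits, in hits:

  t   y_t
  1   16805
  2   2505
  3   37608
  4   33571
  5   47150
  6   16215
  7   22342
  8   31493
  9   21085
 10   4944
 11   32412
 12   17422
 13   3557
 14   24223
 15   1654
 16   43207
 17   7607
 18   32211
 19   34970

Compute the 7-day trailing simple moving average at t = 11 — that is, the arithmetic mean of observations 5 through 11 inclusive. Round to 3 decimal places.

Sum of periods 5–11: 47150 + 16215 + 22342 + 31493 + 21085 + 4944 + 32412 = 175641
Divide by 7: 175641 / 7 = 25091.571

25091.571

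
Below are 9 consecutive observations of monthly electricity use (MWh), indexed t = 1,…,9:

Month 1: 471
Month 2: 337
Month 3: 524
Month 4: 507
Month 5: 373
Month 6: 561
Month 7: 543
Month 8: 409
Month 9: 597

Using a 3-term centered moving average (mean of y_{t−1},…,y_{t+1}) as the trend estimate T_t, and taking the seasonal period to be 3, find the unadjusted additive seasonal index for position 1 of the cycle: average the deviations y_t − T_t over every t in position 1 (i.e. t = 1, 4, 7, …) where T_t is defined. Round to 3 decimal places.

Season position 1 occurs at t = 4, 7 (where T_t is defined).
t=4: T_4 = 468.00000; y_4 − T_4 = 507 − 468.00000 = 39.00000
t=7: T_7 = 504.33333; y_7 − T_7 = 543 − 504.33333 = 38.66667
Mean deviation: (39.00000 + 38.66667) / 2 = 38.833

38.833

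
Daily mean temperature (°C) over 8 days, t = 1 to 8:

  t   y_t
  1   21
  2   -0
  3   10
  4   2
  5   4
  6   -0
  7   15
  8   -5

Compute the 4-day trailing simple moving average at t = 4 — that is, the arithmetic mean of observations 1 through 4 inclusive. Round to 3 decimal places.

Sum of periods 1–4: 21 + (-0) + 10 + 2 = 33
Divide by 4: 33 / 4 = 8.250

8.250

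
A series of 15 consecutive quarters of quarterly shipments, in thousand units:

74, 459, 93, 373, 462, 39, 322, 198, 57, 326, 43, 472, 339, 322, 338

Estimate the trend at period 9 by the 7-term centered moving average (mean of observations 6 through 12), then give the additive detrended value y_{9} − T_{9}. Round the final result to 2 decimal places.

Trend T_9 = (39 + 322 + 198 + 57 + 326 + 43 + 472) / 7 = 1457/7 = 208.1429
Detrended value: 57 − 208.1429 = -151.14

-151.14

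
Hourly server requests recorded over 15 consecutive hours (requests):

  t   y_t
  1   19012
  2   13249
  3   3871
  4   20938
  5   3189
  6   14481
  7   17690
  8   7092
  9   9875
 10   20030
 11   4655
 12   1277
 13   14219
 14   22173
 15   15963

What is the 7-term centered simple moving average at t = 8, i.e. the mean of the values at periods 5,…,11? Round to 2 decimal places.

Sum of periods 5–11: 3189 + 14481 + 17690 + 7092 + 9875 + 20030 + 4655 = 77012
Divide by 7: 77012 / 7 = 11001.71

11001.71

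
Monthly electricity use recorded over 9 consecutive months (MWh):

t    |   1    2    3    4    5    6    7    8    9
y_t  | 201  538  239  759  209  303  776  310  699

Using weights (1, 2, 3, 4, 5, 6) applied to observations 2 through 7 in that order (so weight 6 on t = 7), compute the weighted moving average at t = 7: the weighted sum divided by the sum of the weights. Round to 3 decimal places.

Weighted sum: 1·538 + 2·239 + 3·759 + 4·209 + 5·303 + 6·776 = 538 + 478 + 2277 + 836 + 1515 + 4656 = 10300
Weight total: 1 + 2 + 3 + 4 + 5 + 6 = 21
WMA = 10300 / 21 = 490.476

490.476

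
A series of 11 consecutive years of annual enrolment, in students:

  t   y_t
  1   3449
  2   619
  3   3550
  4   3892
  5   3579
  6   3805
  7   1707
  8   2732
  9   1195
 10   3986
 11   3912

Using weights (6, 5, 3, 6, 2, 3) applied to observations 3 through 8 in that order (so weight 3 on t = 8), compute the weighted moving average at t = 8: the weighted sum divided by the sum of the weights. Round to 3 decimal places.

Weighted sum: 6·3550 + 5·3892 + 3·3579 + 6·3805 + 2·1707 + 3·2732 = 21300 + 19460 + 10737 + 22830 + 3414 + 8196 = 85937
Weight total: 6 + 5 + 3 + 6 + 2 + 3 = 25
WMA = 85937 / 25 = 3437.480

3437.480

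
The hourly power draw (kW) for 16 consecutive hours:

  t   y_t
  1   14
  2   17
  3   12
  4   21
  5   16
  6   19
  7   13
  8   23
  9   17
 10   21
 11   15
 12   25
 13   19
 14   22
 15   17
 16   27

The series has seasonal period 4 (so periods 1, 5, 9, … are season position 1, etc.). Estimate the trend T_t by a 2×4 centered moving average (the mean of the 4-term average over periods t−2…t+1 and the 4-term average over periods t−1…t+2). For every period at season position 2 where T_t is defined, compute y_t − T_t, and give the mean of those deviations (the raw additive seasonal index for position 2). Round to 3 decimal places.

Season position 2 occurs at t = 6, 10, 14 (where T_t is defined).
t=6: T_6 = 17.50000; y_6 − T_6 = 19 − 17.50000 = 1.50000
t=10: T_10 = 19.25000; y_10 − T_10 = 21 − 19.25000 = 1.75000
t=14: T_14 = 21.00000; y_14 − T_14 = 22 − 21.00000 = 1.00000
Mean deviation: (1.50000 + 1.75000 + 1.00000) / 3 = 1.417

1.417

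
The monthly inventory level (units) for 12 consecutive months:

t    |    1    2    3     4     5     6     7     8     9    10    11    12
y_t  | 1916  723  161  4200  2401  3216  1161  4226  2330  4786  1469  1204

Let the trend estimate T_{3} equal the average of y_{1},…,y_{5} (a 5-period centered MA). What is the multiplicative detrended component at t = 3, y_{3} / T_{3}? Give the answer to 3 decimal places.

Trend T_3 = (1916 + 723 + 161 + 4200 + 2401) / 5 = 9401/5 = 1880.20000
Ratio to trend: 161 / 1880.20000 = 0.086

0.086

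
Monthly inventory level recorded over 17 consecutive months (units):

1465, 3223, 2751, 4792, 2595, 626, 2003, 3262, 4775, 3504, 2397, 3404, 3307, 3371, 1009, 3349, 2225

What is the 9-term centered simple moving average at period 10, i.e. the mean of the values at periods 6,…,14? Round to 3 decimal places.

Sum of periods 6–14: 626 + 2003 + 3262 + 4775 + 3504 + 2397 + 3404 + 3307 + 3371 = 26649
Divide by 9: 26649 / 9 = 2961.000

2961.000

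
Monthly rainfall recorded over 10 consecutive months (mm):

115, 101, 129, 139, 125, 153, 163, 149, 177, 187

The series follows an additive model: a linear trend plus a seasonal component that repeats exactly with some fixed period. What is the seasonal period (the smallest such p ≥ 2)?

3

First differences y_{t+1} − y_t: -14, 28, 10, -14, 28, 10, -14, 28, …
The difference pattern repeats every 3 terms and not for any smaller step, so p = 3.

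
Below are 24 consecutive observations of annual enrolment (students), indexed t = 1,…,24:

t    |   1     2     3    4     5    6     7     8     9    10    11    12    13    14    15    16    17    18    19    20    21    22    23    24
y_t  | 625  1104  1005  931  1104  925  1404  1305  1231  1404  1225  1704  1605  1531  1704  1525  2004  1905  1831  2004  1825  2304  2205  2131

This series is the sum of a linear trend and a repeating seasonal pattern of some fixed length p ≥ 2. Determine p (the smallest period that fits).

5

First differences y_{t+1} − y_t: 479, -99, -74, 173, -179, 479, -99, -74, 173, -179, 479, -99, …
The difference pattern repeats every 5 terms and not for any smaller step, so p = 5.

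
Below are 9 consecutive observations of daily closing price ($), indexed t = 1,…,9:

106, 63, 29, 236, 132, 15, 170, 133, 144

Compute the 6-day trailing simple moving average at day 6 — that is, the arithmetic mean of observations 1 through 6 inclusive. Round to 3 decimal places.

Sum of periods 1–6: 106 + 63 + 29 + 236 + 132 + 15 = 581
Divide by 6: 581 / 6 = 96.833

96.833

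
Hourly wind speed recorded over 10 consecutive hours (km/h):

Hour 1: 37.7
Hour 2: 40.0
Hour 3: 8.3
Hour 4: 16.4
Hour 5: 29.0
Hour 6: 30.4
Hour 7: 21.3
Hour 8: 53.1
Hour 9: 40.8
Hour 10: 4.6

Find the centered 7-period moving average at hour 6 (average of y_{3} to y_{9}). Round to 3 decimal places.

28.471

Sum of periods 3–9: 8.3 + 16.4 + 29.0 + 30.4 + 21.3 + 53.1 + 40.8 = 199.3
Divide by 7: 199.3 / 7 = 28.471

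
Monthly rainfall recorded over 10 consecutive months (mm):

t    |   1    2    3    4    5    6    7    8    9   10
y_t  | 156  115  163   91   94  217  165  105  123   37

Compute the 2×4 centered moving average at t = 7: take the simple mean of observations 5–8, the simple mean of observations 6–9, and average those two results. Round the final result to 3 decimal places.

Sum over 5–8: 94 + 217 + 165 + 105 = 581
Sum over 6–9: 217 + 165 + 105 + 123 = 610
CMA at t=7 = (581 + 610) / (2·4) = 1191 / 8 = 148.875

148.875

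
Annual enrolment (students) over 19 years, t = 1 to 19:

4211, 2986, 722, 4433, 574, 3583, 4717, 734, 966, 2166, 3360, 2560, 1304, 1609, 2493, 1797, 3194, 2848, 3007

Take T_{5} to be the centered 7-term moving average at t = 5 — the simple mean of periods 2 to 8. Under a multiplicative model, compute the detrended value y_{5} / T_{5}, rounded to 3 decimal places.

Trend T_5 = (2986 + 722 + 4433 + 574 + 3583 + 4717 + 734) / 7 = 17749/7 = 2535.57143
Ratio to trend: 574 / 2535.57143 = 0.226

0.226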